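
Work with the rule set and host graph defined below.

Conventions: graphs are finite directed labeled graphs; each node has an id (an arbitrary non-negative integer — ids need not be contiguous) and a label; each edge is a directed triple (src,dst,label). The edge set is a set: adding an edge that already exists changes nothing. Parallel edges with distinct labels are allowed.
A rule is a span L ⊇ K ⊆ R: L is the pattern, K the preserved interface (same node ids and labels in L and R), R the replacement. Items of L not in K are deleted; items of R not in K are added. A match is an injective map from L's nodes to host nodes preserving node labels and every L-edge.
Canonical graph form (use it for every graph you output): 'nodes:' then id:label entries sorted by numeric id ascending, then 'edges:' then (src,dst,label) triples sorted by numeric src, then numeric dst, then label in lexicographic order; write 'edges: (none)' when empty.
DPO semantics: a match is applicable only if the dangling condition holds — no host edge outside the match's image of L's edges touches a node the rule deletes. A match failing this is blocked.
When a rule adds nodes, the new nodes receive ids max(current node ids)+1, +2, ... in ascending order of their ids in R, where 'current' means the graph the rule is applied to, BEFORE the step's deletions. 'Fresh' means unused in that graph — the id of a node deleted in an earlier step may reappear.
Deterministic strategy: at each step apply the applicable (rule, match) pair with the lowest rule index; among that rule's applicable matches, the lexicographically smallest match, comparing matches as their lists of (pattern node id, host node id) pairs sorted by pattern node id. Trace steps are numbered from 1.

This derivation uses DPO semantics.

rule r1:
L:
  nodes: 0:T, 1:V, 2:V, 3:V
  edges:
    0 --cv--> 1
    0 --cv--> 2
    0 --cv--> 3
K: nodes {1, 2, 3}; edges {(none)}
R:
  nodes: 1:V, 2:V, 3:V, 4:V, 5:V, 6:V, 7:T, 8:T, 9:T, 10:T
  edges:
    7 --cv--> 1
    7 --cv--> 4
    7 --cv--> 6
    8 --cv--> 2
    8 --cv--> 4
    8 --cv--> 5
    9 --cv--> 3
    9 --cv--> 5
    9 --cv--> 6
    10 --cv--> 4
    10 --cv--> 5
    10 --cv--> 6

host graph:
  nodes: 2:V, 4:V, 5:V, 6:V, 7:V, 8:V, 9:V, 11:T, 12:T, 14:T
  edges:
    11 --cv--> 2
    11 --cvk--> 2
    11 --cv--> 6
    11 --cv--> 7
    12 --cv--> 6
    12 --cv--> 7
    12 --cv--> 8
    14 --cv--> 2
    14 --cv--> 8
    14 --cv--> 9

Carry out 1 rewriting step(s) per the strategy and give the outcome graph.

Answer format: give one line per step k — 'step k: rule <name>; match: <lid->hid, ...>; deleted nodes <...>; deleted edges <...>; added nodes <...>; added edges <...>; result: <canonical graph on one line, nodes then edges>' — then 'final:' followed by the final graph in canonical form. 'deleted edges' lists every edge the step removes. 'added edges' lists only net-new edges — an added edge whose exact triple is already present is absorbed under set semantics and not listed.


step 1: rule r1; match: 0->12, 1->6, 2->7, 3->8; deleted nodes 12; deleted edges (12,6,cv); (12,7,cv); (12,8,cv); added nodes 15, 16, 17, 18, 19, 20, 21; added edges (18,6,cv); (18,15,cv); (18,17,cv); (19,7,cv); (19,15,cv); (19,16,cv); (20,8,cv); (20,16,cv); (20,17,cv); (21,15,cv); (21,16,cv); (21,17,cv); result: nodes: 2:V, 4:V, 5:V, 6:V, 7:V, 8:V, 9:V, 11:T, 14:T, 15:V, 16:V, 17:V, 18:T, 19:T, 20:T, 21:T edges: (11,2,cv); (11,2,cvk); (11,6,cv); (11,7,cv); (14,2,cv); (14,8,cv); (14,9,cv); (18,6,cv); (18,15,cv); (18,17,cv); (19,7,cv); (19,15,cv); (19,16,cv); (20,8,cv); (20,16,cv); (20,17,cv); (21,15,cv); (21,16,cv); (21,17,cv)
final:
nodes: 2:V, 4:V, 5:V, 6:V, 7:V, 8:V, 9:V, 11:T, 14:T, 15:V, 16:V, 17:V, 18:T, 19:T, 20:T, 21:T
edges: (11,2,cv); (11,2,cvk); (11,6,cv); (11,7,cv); (14,2,cv); (14,8,cv); (14,9,cv); (18,6,cv); (18,15,cv); (18,17,cv); (19,7,cv); (19,15,cv); (19,16,cv); (20,8,cv); (20,16,cv); (20,17,cv); (21,15,cv); (21,16,cv); (21,17,cv)


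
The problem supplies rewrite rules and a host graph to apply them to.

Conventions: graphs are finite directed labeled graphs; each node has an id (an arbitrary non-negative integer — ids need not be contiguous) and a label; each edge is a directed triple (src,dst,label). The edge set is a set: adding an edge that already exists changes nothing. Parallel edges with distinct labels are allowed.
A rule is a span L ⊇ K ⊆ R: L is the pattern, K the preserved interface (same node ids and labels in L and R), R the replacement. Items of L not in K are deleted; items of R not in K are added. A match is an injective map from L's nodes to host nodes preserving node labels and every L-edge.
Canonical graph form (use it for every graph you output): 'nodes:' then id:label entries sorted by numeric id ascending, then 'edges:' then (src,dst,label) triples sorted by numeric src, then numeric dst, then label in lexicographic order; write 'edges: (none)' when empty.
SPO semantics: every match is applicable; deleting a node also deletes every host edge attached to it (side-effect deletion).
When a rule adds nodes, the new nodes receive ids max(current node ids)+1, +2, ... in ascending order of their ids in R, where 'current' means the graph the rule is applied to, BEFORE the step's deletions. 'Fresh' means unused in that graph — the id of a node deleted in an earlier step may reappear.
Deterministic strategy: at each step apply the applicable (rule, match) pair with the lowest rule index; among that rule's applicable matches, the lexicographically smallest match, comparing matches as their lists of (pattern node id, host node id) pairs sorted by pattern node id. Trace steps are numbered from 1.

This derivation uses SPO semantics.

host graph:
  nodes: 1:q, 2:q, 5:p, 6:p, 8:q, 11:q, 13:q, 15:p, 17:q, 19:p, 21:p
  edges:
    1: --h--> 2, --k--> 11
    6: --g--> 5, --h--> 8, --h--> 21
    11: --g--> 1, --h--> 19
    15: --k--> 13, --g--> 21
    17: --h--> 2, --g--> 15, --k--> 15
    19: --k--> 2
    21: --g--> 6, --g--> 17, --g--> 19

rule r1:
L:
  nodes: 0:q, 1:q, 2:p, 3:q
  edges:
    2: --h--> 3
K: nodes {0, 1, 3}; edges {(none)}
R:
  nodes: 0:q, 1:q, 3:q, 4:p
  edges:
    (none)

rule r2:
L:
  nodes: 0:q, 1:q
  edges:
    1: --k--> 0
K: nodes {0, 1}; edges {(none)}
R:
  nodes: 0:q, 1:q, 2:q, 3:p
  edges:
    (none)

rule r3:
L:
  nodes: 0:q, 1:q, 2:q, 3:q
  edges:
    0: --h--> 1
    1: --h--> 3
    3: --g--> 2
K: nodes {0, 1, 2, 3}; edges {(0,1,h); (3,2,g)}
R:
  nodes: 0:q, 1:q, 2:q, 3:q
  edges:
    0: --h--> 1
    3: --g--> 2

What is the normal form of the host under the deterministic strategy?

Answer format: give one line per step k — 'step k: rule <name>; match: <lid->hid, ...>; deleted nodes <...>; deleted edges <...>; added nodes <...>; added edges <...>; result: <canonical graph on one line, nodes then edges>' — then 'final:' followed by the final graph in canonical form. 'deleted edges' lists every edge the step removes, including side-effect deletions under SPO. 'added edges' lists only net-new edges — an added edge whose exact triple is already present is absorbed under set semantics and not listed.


step 1: rule r1; match: 0->1, 1->2, 2->6, 3->8; deleted nodes 6; deleted edges (6,5,g); (6,8,h); (6,21,h); (21,6,g); added nodes 22; added edges (none); result: nodes: 1:q, 2:q, 5:p, 8:q, 11:q, 13:q, 15:p, 17:q, 19:p, 21:p, 22:p edges: (1,2,h); (1,11,k); (11,1,g); (11,19,h); (15,13,k); (15,21,g); (17,2,h); (17,15,g); (17,15,k); (19,2,k); (21,17,g); (21,19,g)
step 2: rule r2; match: 0->11, 1->1; deleted nodes (none); deleted edges (1,11,k); added nodes 23, 24; added edges (none); result: nodes: 1:q, 2:q, 5:p, 8:q, 11:q, 13:q, 15:p, 17:q, 19:p, 21:p, 22:p, 23:q, 24:p edges: (1,2,h); (11,1,g); (11,19,h); (15,13,k); (15,21,g); (17,2,h); (17,15,g); (17,15,k); (19,2,k); (21,17,g); (21,19,g)
final:
nodes: 1:q, 2:q, 5:p, 8:q, 11:q, 13:q, 15:p, 17:q, 19:p, 21:p, 22:p, 23:q, 24:p
edges: (1,2,h); (11,1,g); (11,19,h); (15,13,k); (15,21,g); (17,2,h); (17,15,g); (17,15,k); (19,2,k); (21,17,g); (21,19,g)


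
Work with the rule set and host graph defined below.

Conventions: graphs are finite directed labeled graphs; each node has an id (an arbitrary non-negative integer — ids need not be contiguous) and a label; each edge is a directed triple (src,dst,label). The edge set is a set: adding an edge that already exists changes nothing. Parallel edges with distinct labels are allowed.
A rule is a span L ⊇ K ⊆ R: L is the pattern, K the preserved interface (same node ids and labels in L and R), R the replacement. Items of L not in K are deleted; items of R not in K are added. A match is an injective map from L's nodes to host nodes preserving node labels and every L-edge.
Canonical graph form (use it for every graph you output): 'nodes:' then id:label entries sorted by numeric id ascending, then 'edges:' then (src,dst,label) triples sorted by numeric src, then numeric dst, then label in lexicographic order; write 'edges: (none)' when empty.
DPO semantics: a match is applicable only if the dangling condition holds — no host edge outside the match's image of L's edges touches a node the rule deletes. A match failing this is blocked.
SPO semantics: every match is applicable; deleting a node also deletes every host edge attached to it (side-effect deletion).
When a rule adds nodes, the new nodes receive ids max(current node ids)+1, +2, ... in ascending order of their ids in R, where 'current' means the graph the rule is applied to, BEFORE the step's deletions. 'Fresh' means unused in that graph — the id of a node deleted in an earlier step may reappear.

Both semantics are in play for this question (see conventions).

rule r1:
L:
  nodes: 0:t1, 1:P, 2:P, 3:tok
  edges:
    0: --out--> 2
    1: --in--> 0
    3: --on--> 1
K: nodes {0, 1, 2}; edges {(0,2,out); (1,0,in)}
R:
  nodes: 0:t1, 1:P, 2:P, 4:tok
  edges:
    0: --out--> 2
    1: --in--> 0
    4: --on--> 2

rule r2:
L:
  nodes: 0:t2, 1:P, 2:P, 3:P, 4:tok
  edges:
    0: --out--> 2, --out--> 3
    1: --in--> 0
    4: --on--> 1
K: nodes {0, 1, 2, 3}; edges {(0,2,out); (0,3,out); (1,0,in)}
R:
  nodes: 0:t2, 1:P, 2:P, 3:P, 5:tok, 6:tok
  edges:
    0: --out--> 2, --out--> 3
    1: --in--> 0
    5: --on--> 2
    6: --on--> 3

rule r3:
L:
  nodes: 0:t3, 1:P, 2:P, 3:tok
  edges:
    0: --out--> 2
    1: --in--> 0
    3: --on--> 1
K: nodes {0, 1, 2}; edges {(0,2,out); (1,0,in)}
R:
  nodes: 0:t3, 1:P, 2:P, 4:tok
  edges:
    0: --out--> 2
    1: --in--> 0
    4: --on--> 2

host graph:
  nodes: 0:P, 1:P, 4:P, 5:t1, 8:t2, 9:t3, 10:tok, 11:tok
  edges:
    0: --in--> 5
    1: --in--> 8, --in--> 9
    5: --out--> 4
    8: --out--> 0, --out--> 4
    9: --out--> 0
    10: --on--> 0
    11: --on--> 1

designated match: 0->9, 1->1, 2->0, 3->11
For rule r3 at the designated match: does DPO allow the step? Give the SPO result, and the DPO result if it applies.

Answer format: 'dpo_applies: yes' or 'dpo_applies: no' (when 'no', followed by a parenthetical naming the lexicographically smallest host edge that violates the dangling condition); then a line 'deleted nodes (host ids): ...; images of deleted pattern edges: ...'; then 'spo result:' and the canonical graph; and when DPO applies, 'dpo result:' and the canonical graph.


dpo_applies: yes
deleted nodes (host ids): 11; images of deleted pattern edges: (11,1,on)
spo result:
nodes: 0:P, 1:P, 4:P, 5:t1, 8:t2, 9:t3, 10:tok, 12:tok
edges: (0,5,in); (1,8,in); (1,9,in); (5,4,out); (8,0,out); (8,4,out); (9,0,out); (10,0,on); (12,0,on)
dpo result:
nodes: 0:P, 1:P, 4:P, 5:t1, 8:t2, 9:t3, 10:tok, 12:tok
edges: (0,5,in); (1,8,in); (1,9,in); (5,4,out); (8,0,out); (8,4,out); (9,0,out); (10,0,on); (12,0,on)


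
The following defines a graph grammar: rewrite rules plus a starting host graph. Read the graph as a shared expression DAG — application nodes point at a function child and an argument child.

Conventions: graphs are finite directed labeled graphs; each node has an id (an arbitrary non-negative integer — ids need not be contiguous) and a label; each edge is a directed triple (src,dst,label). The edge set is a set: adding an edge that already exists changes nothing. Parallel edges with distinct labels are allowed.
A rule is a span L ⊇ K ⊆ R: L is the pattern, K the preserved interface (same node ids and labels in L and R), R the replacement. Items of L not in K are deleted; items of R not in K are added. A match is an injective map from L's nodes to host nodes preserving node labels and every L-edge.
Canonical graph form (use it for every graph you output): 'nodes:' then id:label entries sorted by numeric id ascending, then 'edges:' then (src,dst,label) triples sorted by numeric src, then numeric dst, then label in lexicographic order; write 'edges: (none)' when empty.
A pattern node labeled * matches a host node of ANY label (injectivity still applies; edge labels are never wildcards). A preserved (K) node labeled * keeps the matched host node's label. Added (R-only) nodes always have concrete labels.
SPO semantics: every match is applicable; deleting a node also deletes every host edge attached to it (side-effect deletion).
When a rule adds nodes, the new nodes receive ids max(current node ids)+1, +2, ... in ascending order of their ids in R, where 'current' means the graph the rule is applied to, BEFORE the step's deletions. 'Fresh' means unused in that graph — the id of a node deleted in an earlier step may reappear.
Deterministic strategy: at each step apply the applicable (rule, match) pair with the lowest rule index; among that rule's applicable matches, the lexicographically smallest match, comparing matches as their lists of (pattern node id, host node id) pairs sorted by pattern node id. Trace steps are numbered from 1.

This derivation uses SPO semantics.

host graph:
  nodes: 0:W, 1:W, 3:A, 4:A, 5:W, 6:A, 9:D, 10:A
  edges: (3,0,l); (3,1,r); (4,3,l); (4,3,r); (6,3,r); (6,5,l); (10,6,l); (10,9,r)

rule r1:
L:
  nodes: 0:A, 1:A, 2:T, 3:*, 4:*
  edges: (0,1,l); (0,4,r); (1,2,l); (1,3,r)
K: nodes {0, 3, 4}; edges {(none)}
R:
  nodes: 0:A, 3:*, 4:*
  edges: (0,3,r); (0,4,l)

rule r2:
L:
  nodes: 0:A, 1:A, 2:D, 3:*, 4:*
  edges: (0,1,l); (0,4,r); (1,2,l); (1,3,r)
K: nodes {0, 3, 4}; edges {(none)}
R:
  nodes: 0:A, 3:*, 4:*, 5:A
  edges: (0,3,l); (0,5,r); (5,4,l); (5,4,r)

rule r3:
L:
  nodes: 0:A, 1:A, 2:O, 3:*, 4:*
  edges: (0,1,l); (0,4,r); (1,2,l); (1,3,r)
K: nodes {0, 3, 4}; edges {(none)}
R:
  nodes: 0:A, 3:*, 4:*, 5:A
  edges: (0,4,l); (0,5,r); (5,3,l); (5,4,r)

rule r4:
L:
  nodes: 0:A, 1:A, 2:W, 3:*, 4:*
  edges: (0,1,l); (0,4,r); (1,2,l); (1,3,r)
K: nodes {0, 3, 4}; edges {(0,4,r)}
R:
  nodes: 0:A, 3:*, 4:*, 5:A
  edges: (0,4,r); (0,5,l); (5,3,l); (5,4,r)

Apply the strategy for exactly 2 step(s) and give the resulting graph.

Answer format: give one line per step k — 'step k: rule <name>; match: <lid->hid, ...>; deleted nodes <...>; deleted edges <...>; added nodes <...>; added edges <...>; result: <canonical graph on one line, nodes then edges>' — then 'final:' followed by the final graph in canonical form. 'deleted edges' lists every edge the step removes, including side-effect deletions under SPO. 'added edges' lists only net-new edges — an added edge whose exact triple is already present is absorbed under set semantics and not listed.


step 1: rule r4; match: 0->10, 1->6, 2->5, 3->3, 4->9; deleted nodes 5, 6; deleted edges (6,3,r); (6,5,l); (10,6,l); added nodes 11; added edges (10,11,l); (11,3,l); (11,9,r); result: nodes: 0:W, 1:W, 3:A, 4:A, 9:D, 10:A, 11:A edges: (3,0,l); (3,1,r); (4,3,l); (4,3,r); (10,9,r); (10,11,l); (11,3,l); (11,9,r)
step 2: rule r4; match: 0->11, 1->3, 2->0, 3->1, 4->9; deleted nodes 0, 3; deleted edges (3,0,l); (3,1,r); (4,3,l); (4,3,r); (11,3,l); added nodes 12; added edges (11,12,l); (12,1,l); (12,9,r); result: nodes: 1:W, 4:A, 9:D, 10:A, 11:A, 12:A edges: (10,9,r); (10,11,l); (11,9,r); (11,12,l); (12,1,l); (12,9,r)
final:
nodes: 1:W, 4:A, 9:D, 10:A, 11:A, 12:A
edges: (10,9,r); (10,11,l); (11,9,r); (11,12,l); (12,1,l); (12,9,r)


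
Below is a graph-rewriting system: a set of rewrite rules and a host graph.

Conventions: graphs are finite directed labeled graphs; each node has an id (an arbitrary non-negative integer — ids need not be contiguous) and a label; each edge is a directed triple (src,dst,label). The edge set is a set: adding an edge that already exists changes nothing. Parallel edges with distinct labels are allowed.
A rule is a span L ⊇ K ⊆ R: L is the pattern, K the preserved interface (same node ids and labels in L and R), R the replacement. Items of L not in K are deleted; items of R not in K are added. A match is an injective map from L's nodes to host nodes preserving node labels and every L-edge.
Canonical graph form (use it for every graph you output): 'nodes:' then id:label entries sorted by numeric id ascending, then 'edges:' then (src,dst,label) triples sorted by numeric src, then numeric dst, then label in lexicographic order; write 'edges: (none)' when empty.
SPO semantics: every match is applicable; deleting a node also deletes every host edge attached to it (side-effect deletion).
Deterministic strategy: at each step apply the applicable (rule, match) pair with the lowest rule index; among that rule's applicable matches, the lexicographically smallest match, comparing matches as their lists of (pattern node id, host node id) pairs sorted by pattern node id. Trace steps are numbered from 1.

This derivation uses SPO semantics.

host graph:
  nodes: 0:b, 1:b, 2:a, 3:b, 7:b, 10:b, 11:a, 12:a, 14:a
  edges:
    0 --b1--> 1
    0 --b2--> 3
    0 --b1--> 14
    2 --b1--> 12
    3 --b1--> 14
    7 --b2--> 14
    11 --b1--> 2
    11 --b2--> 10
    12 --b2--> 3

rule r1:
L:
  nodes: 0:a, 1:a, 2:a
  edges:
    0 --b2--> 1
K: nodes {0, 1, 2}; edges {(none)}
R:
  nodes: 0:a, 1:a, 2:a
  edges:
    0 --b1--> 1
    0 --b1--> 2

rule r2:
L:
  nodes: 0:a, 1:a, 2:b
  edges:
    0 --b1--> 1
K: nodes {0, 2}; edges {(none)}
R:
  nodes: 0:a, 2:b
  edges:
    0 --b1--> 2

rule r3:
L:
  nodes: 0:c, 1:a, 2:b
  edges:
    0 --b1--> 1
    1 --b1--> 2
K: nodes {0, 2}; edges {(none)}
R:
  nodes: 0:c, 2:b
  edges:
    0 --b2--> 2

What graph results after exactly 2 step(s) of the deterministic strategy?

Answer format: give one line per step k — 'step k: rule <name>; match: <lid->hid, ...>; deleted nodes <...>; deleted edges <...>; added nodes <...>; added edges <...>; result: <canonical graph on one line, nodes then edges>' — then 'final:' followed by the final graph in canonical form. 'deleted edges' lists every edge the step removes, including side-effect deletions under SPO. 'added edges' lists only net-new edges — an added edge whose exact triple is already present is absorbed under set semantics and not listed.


step 1: rule r2; match: 0->2, 1->12, 2->0; deleted nodes 12; deleted edges (2,12,b1); (12,3,b2); added nodes (none); added edges (2,0,b1); result: nodes: 0:b, 1:b, 2:a, 3:b, 7:b, 10:b, 11:a, 14:a edges: (0,1,b1); (0,3,b2); (0,14,b1); (2,0,b1); (3,14,b1); (7,14,b2); (11,2,b1); (11,10,b2)
step 2: rule r2; match: 0->11, 1->2, 2->0; deleted nodes 2; deleted edges (2,0,b1); (11,2,b1); added nodes (none); added edges (11,0,b1); result: nodes: 0:b, 1:b, 3:b, 7:b, 10:b, 11:a, 14:a edges: (0,1,b1); (0,3,b2); (0,14,b1); (3,14,b1); (7,14,b2); (11,0,b1); (11,10,b2)
final:
nodes: 0:b, 1:b, 3:b, 7:b, 10:b, 11:a, 14:a
edges: (0,1,b1); (0,3,b2); (0,14,b1); (3,14,b1); (7,14,b2); (11,0,b1); (11,10,b2)


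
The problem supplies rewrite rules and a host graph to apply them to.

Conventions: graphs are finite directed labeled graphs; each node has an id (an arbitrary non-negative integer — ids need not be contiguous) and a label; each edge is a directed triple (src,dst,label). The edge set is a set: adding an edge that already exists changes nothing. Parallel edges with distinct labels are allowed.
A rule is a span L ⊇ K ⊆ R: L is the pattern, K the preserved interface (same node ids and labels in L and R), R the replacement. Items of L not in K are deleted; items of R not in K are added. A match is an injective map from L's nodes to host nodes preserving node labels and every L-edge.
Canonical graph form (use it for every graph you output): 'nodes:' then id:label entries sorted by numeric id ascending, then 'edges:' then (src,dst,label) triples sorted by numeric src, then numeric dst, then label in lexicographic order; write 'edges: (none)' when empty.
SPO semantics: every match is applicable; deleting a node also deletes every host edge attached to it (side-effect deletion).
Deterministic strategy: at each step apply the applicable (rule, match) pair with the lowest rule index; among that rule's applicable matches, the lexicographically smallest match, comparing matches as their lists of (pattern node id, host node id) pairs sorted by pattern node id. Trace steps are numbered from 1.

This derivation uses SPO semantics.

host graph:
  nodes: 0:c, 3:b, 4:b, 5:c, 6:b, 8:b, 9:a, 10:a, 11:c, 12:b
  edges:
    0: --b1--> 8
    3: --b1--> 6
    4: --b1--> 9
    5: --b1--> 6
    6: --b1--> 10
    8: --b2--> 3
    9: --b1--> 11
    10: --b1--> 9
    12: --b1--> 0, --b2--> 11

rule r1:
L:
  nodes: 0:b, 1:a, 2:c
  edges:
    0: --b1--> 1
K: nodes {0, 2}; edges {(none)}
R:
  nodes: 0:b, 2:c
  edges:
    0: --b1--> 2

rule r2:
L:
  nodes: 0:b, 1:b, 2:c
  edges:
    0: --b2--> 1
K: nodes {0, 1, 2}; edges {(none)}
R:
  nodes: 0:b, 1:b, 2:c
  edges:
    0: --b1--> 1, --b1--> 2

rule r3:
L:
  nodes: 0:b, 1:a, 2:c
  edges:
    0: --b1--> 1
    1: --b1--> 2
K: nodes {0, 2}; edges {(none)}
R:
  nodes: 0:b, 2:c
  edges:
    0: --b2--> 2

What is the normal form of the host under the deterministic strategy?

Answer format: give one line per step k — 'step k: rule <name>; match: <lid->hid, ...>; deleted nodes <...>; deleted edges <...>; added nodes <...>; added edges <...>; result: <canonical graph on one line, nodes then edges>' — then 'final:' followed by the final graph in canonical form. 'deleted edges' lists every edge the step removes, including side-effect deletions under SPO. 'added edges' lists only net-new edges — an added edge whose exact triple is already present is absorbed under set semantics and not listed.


step 1: rule r1; match: 0->4, 1->9, 2->0; deleted nodes 9; deleted edges (4,9,b1); (9,11,b1); (10,9,b1); added nodes (none); added edges (4,0,b1); result: nodes: 0:c, 3:b, 4:b, 5:c, 6:b, 8:b, 10:a, 11:c, 12:b edges: (0,8,b1); (3,6,b1); (4,0,b1); (5,6,b1); (6,10,b1); (8,3,b2); (12,0,b1); (12,11,b2)
step 2: rule r1; match: 0->6, 1->10, 2->0; deleted nodes 10; deleted edges (6,10,b1); added nodes (none); added edges (6,0,b1); result: nodes: 0:c, 3:b, 4:b, 5:c, 6:b, 8:b, 11:c, 12:b edges: (0,8,b1); (3,6,b1); (4,0,b1); (5,6,b1); (6,0,b1); (8,3,b2); (12,0,b1); (12,11,b2)
step 3: rule r2; match: 0->8, 1->3, 2->0; deleted nodes (none); deleted edges (8,3,b2); added nodes (none); added edges (8,0,b1); (8,3,b1); result: nodes: 0:c, 3:b, 4:b, 5:c, 6:b, 8:b, 11:c, 12:b edges: (0,8,b1); (3,6,b1); (4,0,b1); (5,6,b1); (6,0,b1); (8,0,b1); (8,3,b1); (12,0,b1); (12,11,b2)
final:
nodes: 0:c, 3:b, 4:b, 5:c, 6:b, 8:b, 11:c, 12:b
edges: (0,8,b1); (3,6,b1); (4,0,b1); (5,6,b1); (6,0,b1); (8,0,b1); (8,3,b1); (12,0,b1); (12,11,b2)


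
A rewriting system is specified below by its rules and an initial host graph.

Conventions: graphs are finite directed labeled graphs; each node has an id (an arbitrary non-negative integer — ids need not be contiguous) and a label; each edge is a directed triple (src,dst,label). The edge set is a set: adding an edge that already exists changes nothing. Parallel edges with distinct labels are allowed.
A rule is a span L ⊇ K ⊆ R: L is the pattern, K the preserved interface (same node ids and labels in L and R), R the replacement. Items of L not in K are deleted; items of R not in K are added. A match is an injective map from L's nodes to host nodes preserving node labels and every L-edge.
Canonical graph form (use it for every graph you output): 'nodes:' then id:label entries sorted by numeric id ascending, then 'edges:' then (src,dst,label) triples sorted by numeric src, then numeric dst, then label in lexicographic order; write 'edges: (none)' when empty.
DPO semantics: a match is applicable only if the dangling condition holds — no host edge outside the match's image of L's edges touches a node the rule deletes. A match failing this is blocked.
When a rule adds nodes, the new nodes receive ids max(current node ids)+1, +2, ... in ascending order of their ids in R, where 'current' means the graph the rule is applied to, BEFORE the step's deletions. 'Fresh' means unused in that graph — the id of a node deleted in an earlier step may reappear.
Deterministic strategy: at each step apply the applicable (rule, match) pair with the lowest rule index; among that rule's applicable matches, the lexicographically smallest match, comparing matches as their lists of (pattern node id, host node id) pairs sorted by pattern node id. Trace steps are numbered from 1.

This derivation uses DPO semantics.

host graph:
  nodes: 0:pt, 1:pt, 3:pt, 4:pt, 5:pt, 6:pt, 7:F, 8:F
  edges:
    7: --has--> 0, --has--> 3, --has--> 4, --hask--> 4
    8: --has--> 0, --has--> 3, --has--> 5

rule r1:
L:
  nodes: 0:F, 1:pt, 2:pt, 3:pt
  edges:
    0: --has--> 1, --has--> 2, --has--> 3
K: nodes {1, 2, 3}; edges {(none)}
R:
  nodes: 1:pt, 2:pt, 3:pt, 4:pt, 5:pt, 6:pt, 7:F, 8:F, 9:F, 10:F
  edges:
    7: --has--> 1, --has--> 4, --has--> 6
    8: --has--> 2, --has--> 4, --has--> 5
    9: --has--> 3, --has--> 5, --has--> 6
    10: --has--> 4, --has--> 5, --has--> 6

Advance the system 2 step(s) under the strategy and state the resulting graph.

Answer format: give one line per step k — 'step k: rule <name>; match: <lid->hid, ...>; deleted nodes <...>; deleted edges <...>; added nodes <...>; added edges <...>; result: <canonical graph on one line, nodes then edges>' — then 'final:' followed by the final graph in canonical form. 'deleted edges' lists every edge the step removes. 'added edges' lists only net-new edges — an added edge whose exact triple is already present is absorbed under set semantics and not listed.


step 1: rule r1; match: 0->8, 1->0, 2->3, 3->5; deleted nodes 8; deleted edges (8,0,has); (8,3,has); (8,5,has); added nodes 9, 10, 11, 12, 13, 14, 15; added edges (12,0,has); (12,9,has); (12,11,has); (13,3,has); (13,9,has); (13,10,has); (14,5,has); (14,10,has); (14,11,has); (15,9,has); (15,10,has); (15,11,has); result: nodes: 0:pt, 1:pt, 3:pt, 4:pt, 5:pt, 6:pt, 7:F, 9:pt, 10:pt, 11:pt, 12:F, 13:F, 14:F, 15:F edges: (7,0,has); (7,3,has); (7,4,has); (7,4,hask); (12,0,has); (12,9,has); (12,11,has); (13,3,has); (13,9,has); (13,10,has); (14,5,has); (14,10,has); (14,11,has); (15,9,has); (15,10,has); (15,11,has)
step 2: rule r1; match: 0->12, 1->0, 2->9, 3->11; deleted nodes 12; deleted edges (12,0,has); (12,9,has); (12,11,has); added nodes 16, 17, 18, 19, 20, 21, 22; added edges (19,0,has); (19,16,has); (19,18,has); (20,9,has); (20,16,has); (20,17,has); (21,11,has); (21,17,has); (21,18,has); (22,16,has); (22,17,has); (22,18,has); result: nodes: 0:pt, 1:pt, 3:pt, 4:pt, 5:pt, 6:pt, 7:F, 9:pt, 10:pt, 11:pt, 13:F, 14:F, 15:F, 16:pt, 17:pt, 18:pt, 19:F, 20:F, 21:F, 22:F edges: (7,0,has); (7,3,has); (7,4,has); (7,4,hask); (13,3,has); (13,9,has); (13,10,has); (14,5,has); (14,10,has); (14,11,has); (15,9,has); (15,10,has); (15,11,has); (19,0,has); (19,16,has); (19,18,has); (20,9,has); (20,16,has); (20,17,has); (21,11,has); (21,17,has); (21,18,has); (22,16,has); (22,17,has); (22,18,has)
final:
nodes: 0:pt, 1:pt, 3:pt, 4:pt, 5:pt, 6:pt, 7:F, 9:pt, 10:pt, 11:pt, 13:F, 14:F, 15:F, 16:pt, 17:pt, 18:pt, 19:F, 20:F, 21:F, 22:F
edges: (7,0,has); (7,3,has); (7,4,has); (7,4,hask); (13,3,has); (13,9,has); (13,10,has); (14,5,has); (14,10,has); (14,11,has); (15,9,has); (15,10,has); (15,11,has); (19,0,has); (19,16,has); (19,18,has); (20,9,has); (20,16,has); (20,17,has); (21,11,has); (21,17,has); (21,18,has); (22,16,has); (22,17,has); (22,18,has)


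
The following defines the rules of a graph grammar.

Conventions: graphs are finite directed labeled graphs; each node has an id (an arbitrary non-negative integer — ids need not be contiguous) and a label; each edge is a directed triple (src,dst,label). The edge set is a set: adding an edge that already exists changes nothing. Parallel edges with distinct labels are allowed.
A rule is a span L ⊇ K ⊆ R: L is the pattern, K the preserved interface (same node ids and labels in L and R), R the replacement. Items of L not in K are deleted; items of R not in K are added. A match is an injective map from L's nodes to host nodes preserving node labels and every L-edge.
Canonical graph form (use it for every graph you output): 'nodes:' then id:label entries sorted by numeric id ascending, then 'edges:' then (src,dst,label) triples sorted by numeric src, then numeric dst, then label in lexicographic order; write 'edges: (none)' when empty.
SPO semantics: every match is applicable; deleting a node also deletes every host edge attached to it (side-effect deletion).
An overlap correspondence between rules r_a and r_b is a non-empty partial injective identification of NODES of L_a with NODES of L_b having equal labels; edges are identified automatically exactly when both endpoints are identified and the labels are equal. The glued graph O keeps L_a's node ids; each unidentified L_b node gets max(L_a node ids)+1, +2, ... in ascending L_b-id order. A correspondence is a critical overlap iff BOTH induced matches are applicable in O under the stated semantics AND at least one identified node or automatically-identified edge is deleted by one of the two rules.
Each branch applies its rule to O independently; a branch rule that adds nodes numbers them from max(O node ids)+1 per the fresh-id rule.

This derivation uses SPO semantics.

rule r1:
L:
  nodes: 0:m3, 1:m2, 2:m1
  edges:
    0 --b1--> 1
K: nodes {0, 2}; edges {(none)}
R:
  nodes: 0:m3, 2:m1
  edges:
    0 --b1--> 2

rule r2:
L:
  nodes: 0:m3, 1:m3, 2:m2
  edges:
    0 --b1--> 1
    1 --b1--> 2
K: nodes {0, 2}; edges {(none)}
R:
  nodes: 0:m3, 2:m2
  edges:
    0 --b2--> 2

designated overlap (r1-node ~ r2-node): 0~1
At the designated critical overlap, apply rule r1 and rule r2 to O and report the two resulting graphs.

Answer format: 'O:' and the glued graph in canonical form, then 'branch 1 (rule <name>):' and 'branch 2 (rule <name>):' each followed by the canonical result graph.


O:
nodes: 0:m3, 1:m2, 2:m1, 3:m3, 4:m2
edges: (0,1,b1); (0,4,b1); (3,0,b1)
branch 1 (rule r1):
nodes: 0:m3, 2:m1, 3:m3, 4:m2
edges: (0,2,b1); (0,4,b1); (3,0,b1)
branch 2 (rule r2):
nodes: 1:m2, 2:m1, 3:m3, 4:m2
edges: (3,4,b2)


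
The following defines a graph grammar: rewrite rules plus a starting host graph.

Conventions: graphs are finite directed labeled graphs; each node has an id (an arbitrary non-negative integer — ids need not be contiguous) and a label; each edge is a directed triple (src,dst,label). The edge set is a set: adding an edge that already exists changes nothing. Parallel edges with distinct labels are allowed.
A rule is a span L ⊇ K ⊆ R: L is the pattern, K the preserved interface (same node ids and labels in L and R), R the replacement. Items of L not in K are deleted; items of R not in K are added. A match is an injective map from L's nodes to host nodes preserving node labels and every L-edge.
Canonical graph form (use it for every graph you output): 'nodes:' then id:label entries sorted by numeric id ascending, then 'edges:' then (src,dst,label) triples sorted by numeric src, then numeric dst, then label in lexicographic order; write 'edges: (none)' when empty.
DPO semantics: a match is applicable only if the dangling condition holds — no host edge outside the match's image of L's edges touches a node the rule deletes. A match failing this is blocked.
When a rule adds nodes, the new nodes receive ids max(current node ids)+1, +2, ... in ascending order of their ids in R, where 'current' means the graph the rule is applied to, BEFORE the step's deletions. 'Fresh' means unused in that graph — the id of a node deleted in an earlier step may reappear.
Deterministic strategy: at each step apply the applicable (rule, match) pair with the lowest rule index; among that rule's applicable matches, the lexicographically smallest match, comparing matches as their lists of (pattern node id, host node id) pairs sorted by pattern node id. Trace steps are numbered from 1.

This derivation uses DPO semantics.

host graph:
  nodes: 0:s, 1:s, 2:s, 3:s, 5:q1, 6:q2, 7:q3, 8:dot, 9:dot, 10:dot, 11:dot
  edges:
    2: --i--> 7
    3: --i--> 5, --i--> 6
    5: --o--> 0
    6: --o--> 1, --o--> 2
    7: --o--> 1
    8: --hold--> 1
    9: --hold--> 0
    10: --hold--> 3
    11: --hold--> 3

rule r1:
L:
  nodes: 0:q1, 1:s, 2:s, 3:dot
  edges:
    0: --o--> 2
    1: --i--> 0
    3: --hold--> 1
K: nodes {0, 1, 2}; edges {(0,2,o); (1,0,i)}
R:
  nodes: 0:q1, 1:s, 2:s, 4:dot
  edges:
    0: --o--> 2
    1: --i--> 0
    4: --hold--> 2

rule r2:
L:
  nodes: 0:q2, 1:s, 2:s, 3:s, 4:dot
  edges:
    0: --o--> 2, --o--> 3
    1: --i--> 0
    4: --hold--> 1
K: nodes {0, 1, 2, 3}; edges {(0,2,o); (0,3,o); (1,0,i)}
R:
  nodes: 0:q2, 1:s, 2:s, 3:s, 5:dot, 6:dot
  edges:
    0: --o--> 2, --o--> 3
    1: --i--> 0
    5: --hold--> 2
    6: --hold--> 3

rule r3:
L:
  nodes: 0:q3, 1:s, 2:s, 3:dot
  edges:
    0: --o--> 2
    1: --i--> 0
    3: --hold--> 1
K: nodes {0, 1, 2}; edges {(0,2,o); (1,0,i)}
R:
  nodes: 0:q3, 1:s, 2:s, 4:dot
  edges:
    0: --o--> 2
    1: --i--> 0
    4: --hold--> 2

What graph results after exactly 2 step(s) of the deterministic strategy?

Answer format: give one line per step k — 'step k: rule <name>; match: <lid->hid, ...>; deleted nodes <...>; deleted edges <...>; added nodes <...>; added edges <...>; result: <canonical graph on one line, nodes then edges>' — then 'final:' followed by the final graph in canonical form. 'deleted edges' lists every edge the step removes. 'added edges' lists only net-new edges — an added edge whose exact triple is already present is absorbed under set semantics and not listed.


step 1: rule r1; match: 0->5, 1->3, 2->0, 3->10; deleted nodes 10; deleted edges (10,3,hold); added nodes 12; added edges (12,0,hold); result: nodes: 0:s, 1:s, 2:s, 3:s, 5:q1, 6:q2, 7:q3, 8:dot, 9:dot, 11:dot, 12:dot edges: (2,7,i); (3,5,i); (3,6,i); (5,0,o); (6,1,o); (6,2,o); (7,1,o); (8,1,hold); (9,0,hold); (11,3,hold); (12,0,hold)
step 2: rule r1; match: 0->5, 1->3, 2->0, 3->11; deleted nodes 11; deleted edges (11,3,hold); added nodes 13; added edges (13,0,hold); result: nodes: 0:s, 1:s, 2:s, 3:s, 5:q1, 6:q2, 7:q3, 8:dot, 9:dot, 12:dot, 13:dot edges: (2,7,i); (3,5,i); (3,6,i); (5,0,o); (6,1,o); (6,2,o); (7,1,o); (8,1,hold); (9,0,hold); (12,0,hold); (13,0,hold)
final:
nodes: 0:s, 1:s, 2:s, 3:s, 5:q1, 6:q2, 7:q3, 8:dot, 9:dot, 12:dot, 13:dot
edges: (2,7,i); (3,5,i); (3,6,i); (5,0,o); (6,1,o); (6,2,o); (7,1,o); (8,1,hold); (9,0,hold); (12,0,hold); (13,0,hold)


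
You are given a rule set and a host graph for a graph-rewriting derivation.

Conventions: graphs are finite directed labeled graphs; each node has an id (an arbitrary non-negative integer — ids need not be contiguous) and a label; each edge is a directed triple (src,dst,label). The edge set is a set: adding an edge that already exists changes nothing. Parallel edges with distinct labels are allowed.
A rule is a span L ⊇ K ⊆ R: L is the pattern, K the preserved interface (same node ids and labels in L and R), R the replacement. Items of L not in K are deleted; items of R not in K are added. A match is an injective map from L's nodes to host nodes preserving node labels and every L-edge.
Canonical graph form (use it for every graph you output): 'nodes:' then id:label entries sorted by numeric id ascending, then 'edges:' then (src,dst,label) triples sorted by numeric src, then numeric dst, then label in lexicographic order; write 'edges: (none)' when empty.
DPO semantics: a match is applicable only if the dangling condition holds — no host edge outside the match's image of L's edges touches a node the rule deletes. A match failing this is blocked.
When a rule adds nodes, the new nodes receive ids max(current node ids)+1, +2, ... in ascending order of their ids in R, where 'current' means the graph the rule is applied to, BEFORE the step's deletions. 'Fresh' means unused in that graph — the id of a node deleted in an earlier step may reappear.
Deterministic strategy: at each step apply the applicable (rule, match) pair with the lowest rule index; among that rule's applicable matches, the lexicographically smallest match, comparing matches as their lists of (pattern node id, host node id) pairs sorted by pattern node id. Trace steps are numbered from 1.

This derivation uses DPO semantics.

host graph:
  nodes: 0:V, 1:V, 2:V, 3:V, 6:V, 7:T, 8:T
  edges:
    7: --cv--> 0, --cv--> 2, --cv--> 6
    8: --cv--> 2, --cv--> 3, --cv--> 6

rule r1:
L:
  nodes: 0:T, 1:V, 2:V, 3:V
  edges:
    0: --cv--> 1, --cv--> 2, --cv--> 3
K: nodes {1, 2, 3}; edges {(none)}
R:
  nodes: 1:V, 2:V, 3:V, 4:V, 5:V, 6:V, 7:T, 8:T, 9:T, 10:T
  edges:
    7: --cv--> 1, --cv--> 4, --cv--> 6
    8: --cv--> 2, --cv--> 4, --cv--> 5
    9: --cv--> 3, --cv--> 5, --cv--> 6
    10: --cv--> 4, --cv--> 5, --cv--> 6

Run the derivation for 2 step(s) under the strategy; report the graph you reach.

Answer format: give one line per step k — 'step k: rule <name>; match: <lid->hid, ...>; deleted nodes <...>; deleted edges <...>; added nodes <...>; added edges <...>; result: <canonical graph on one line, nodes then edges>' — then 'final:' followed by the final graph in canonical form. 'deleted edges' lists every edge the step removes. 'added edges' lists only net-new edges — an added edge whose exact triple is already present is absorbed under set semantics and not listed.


step 1: rule r1; match: 0->7, 1->0, 2->2, 3->6; deleted nodes 7; deleted edges (7,0,cv); (7,2,cv); (7,6,cv); added nodes 9, 10, 11, 12, 13, 14, 15; added edges (12,0,cv); (12,9,cv); (12,11,cv); (13,2,cv); (13,9,cv); (13,10,cv); (14,6,cv); (14,10,cv); (14,11,cv); (15,9,cv); (15,10,cv); (15,11,cv); result: nodes: 0:V, 1:V, 2:V, 3:V, 6:V, 8:T, 9:V, 10:V, 11:V, 12:T, 13:T, 14:T, 15:T edges: (8,2,cv); (8,3,cv); (8,6,cv); (12,0,cv); (12,9,cv); (12,11,cv); (13,2,cv); (13,9,cv); (13,10,cv); (14,6,cv); (14,10,cv); (14,11,cv); (15,9,cv); (15,10,cv); (15,11,cv)
step 2: rule r1; match: 0->8, 1->2, 2->3, 3->6; deleted nodes 8; deleted edges (8,2,cv); (8,3,cv); (8,6,cv); added nodes 16, 17, 18, 19, 20, 21, 22; added edges (19,2,cv); (19,16,cv); (19,18,cv); (20,3,cv); (20,16,cv); (20,17,cv); (21,6,cv); (21,17,cv); (21,18,cv); (22,16,cv); (22,17,cv); (22,18,cv); result: nodes: 0:V, 1:V, 2:V, 3:V, 6:V, 9:V, 10:V, 11:V, 12:T, 13:T, 14:T, 15:T, 16:V, 17:V, 18:V, 19:T, 20:T, 21:T, 22:T edges: (12,0,cv); (12,9,cv); (12,11,cv); (13,2,cv); (13,9,cv); (13,10,cv); (14,6,cv); (14,10,cv); (14,11,cv); (15,9,cv); (15,10,cv); (15,11,cv); (19,2,cv); (19,16,cv); (19,18,cv); (20,3,cv); (20,16,cv); (20,17,cv); (21,6,cv); (21,17,cv); (21,18,cv); (22,16,cv); (22,17,cv); (22,18,cv)
final:
nodes: 0:V, 1:V, 2:V, 3:V, 6:V, 9:V, 10:V, 11:V, 12:T, 13:T, 14:T, 15:T, 16:V, 17:V, 18:V, 19:T, 20:T, 21:T, 22:T
edges: (12,0,cv); (12,9,cv); (12,11,cv); (13,2,cv); (13,9,cv); (13,10,cv); (14,6,cv); (14,10,cv); (14,11,cv); (15,9,cv); (15,10,cv); (15,11,cv); (19,2,cv); (19,16,cv); (19,18,cv); (20,3,cv); (20,16,cv); (20,17,cv); (21,6,cv); (21,17,cv); (21,18,cv); (22,16,cv); (22,17,cv); (22,18,cv)


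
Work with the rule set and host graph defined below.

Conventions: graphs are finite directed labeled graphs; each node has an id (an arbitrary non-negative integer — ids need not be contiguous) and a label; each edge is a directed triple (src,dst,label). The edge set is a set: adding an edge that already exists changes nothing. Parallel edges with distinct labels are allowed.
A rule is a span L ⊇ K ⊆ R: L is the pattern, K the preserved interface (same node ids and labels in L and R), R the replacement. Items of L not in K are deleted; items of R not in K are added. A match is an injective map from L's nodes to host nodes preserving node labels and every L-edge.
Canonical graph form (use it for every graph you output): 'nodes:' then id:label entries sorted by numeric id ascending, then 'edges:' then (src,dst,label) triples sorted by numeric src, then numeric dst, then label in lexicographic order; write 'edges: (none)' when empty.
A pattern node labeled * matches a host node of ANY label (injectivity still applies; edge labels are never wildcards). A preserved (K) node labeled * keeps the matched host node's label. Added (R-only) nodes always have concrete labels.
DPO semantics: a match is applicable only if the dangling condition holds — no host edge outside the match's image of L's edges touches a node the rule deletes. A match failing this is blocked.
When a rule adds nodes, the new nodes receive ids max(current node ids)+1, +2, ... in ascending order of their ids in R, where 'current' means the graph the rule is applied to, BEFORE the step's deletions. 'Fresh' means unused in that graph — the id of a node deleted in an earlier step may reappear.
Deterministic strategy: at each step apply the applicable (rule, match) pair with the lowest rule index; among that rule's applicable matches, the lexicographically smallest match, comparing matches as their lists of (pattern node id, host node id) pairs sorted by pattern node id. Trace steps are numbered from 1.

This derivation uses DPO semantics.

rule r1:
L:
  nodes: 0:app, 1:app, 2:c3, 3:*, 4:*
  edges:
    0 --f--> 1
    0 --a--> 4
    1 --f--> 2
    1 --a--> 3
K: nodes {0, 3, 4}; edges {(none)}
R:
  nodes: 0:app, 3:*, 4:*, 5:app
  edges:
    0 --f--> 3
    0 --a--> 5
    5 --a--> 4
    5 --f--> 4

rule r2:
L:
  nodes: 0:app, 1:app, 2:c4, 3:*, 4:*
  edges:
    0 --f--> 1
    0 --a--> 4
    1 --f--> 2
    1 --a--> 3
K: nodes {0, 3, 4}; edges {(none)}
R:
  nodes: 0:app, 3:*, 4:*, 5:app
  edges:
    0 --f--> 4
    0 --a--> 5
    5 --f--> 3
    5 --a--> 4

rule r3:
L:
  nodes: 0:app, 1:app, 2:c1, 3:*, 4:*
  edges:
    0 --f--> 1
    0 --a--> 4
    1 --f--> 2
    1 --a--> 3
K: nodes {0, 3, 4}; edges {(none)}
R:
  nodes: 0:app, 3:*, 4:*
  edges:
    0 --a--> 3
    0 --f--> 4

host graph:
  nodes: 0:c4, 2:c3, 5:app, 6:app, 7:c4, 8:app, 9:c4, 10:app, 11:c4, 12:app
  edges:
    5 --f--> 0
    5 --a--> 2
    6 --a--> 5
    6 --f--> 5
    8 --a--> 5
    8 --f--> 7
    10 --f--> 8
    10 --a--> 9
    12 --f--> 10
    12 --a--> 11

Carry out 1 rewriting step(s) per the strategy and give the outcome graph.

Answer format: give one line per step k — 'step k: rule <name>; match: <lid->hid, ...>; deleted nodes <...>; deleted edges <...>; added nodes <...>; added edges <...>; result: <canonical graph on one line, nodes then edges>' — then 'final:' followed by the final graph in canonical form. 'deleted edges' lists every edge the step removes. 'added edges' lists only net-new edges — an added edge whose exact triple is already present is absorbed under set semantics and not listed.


step 1: rule r2; match: 0->10, 1->8, 2->7, 3->5, 4->9; deleted nodes 7, 8; deleted edges (8,5,a); (8,7,f); (10,8,f); (10,9,a); added nodes 13; added edges (10,9,f); (10,13,a); (13,5,f); (13,9,a); result: nodes: 0:c4, 2:c3, 5:app, 6:app, 9:c4, 10:app, 11:c4, 12:app, 13:app edges: (5,0,f); (5,2,a); (6,5,a); (6,5,f); (10,9,f); (10,13,a); (12,10,f); (12,11,a); (13,5,f); (13,9,a)
final:
nodes: 0:c4, 2:c3, 5:app, 6:app, 9:c4, 10:app, 11:c4, 12:app, 13:app
edges: (5,0,f); (5,2,a); (6,5,a); (6,5,f); (10,9,f); (10,13,a); (12,10,f); (12,11,a); (13,5,f); (13,9,a)
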